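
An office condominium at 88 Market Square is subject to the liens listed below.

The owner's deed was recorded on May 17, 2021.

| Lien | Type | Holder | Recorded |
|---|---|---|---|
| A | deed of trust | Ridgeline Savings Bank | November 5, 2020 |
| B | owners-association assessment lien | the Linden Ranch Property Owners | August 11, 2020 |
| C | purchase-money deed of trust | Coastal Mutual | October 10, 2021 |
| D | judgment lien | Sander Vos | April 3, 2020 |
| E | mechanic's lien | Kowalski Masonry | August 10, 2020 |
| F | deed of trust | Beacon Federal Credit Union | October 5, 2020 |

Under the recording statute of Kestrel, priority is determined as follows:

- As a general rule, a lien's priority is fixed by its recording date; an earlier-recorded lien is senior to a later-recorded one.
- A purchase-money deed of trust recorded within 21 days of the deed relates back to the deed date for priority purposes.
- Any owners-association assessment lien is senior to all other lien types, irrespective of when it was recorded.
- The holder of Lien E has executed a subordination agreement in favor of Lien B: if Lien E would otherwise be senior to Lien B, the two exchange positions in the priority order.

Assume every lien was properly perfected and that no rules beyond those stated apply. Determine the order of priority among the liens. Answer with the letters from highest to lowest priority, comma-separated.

Effective dates after the stated exceptions: C was recorded 146 days after the deed, outside the 21-day window, so it keeps its recording date.
As an owners-association assessment lien, B is senior to every other lien.
Ordering the rest by effective date: D (April 3, 2020), E (August 10, 2020), F (October 5, 2020), A (November 5, 2020), C (October 10, 2021).
Since E is not senior to B, the subordination leaves the order unchanged.

B, D, E, F, A, C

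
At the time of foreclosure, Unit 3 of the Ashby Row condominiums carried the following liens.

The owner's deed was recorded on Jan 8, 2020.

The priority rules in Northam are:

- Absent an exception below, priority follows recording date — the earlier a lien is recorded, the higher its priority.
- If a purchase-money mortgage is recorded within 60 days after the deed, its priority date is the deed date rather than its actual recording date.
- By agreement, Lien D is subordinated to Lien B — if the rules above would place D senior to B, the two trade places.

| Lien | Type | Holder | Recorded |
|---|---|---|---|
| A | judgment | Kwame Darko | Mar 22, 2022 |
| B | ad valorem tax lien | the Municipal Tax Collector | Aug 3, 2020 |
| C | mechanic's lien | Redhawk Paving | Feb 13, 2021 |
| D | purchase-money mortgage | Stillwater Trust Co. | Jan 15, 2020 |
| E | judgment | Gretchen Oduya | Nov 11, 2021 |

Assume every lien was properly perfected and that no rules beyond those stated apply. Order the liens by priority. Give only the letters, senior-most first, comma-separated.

B, D, C, E, A

First, effective dates: D was recorded within the 60-day window, so its effective date is the deed date Jan 8, 2020.
By effective date, earliest first: D (Jan 8, 2020), B (Aug 3, 2020), C (Feb 13, 2021), E (Nov 11, 2021), A (Mar 22, 2022).
The subordination applies — D was senior to B — so D and B swap.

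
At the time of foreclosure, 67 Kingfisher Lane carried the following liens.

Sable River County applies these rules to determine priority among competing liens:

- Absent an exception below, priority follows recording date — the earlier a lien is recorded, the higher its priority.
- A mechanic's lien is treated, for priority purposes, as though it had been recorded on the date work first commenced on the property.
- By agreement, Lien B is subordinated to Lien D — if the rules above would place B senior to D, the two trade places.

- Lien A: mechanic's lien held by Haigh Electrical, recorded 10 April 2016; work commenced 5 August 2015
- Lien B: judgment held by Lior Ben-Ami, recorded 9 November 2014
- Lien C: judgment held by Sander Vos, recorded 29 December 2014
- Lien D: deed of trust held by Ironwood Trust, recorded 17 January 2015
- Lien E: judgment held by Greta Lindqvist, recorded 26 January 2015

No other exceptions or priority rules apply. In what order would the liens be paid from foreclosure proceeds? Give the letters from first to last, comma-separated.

D, C, B, E, A

First, effective dates: A is treated as recorded 5 August 2015, the work-commencement date.
Sorted by effective date: B (9 November 2014), C (29 December 2014), D (17 January 2015), E (26 January 2015), A (5 August 2015).
B is senior to D before the subordination, so the two trade places.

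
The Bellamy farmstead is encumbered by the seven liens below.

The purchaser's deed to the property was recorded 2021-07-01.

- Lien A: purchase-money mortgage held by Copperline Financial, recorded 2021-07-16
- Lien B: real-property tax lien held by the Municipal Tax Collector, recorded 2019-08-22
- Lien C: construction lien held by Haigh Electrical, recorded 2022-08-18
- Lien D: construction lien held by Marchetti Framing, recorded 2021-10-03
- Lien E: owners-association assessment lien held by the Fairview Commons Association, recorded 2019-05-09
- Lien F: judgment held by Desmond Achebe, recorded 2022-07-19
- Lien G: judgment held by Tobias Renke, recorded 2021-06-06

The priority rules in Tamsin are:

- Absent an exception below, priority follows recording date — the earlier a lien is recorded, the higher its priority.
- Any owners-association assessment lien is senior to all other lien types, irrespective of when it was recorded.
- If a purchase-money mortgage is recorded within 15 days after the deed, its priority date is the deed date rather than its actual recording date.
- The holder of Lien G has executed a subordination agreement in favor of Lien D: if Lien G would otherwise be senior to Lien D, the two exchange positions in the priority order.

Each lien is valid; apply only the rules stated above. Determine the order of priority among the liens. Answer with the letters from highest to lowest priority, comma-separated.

First, effective dates: A's effective date is the deed date, 2021-07-01.
As an owners-association assessment lien, E is senior to every other lien.
Ordering the rest by effective date: B (2019-08-22), G (2021-06-06), A (2021-07-01), D (2021-10-03), F (2022-07-19), C (2022-08-18).
The subordination applies — G was senior to D — so G and D swap.

E, B, D, A, G, F, C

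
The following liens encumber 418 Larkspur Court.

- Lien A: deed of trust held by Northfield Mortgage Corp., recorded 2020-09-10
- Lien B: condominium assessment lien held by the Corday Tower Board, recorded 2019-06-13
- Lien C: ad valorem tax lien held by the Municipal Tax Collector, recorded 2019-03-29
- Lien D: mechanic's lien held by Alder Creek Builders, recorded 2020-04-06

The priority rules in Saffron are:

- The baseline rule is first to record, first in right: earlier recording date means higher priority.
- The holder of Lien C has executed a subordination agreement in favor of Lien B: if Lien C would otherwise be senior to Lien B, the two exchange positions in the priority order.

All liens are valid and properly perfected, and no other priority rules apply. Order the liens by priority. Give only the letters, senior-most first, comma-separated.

Sorted by effective date: C (2019-03-29), B (2019-06-13), D (2020-04-06), A (2020-09-10).
The subordination applies — C was senior to B — so C and B swap.

B, C, D, A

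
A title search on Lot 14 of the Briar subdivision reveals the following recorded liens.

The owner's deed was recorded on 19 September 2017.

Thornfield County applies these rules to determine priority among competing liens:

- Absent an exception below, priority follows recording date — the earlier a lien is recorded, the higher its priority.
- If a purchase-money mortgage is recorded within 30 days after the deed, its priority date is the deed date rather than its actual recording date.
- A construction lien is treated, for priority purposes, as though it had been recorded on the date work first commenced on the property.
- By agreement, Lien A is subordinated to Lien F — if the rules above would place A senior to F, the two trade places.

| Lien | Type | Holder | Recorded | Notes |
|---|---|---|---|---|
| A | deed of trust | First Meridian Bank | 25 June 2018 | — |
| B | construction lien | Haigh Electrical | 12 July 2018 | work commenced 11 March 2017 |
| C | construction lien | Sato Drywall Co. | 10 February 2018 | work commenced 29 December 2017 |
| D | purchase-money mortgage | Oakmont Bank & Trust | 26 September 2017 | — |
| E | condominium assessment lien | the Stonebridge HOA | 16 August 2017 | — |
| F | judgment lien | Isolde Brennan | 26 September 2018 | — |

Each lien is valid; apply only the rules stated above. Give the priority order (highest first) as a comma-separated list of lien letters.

B, E, D, C, F, A

Adjusting effective dates: B relates back to 11 March 2017 (work commenced); C relates back to 29 December 2017 (work commenced); D's effective date is the deed date, 19 September 2017.
By effective date, earliest first: B (11 March 2017), E (16 August 2017), D (19 September 2017), C (29 December 2017), A (25 June 2018), F (26 September 2018).
A is senior to F before the subordination, so the two trade places.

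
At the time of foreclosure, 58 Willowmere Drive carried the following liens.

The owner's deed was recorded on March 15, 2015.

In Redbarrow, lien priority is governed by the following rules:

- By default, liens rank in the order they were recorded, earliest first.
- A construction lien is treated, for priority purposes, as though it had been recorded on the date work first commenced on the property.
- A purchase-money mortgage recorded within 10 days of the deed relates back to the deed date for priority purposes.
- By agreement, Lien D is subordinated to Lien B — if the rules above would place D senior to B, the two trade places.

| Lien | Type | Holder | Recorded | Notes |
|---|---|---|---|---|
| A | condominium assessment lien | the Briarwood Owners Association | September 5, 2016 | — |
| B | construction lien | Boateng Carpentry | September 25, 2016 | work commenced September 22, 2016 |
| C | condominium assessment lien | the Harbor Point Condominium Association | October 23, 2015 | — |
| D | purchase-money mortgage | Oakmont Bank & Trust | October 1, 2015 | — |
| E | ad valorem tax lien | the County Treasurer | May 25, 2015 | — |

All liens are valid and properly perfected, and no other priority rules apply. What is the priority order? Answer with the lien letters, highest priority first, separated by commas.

E, B, C, A, D

Effective dates after the stated exceptions: B's effective date is September 22, 2016, when work began; D was recorded 200 days after the deed — beyond 10 days — so no relation-back applies.
By effective date, earliest first: E (May 25, 2015), D (October 1, 2015), C (October 23, 2015), A (September 5, 2016), B (September 22, 2016).
D would otherwise be senior to B, so under the subordination agreement D and B exchange positions.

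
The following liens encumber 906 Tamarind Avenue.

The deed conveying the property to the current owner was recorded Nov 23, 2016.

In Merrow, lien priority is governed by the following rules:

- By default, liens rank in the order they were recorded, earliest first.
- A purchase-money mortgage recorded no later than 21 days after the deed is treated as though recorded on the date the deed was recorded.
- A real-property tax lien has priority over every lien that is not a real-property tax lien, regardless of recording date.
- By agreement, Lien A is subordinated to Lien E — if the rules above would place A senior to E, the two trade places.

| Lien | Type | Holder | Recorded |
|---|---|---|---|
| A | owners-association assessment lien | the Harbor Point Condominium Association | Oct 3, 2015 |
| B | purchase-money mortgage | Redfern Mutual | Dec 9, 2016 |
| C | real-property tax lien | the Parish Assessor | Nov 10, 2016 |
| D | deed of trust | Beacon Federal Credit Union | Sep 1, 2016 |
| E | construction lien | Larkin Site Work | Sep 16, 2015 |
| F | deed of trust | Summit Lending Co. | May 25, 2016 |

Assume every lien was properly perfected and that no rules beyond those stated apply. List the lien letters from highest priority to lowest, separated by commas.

Effective dates after the stated exceptions: B relates back to the deed date Nov 23, 2016.
C, as a real-property tax lien, has superpriority and ranks first.
The other liens, earliest effective date first: E (Sep 16, 2015), A (Oct 3, 2015), F (May 25, 2016), D (Sep 1, 2016), B (Nov 23, 2016).
A already ranks below E; the subordination has no effect.

C, E, A, F, D, B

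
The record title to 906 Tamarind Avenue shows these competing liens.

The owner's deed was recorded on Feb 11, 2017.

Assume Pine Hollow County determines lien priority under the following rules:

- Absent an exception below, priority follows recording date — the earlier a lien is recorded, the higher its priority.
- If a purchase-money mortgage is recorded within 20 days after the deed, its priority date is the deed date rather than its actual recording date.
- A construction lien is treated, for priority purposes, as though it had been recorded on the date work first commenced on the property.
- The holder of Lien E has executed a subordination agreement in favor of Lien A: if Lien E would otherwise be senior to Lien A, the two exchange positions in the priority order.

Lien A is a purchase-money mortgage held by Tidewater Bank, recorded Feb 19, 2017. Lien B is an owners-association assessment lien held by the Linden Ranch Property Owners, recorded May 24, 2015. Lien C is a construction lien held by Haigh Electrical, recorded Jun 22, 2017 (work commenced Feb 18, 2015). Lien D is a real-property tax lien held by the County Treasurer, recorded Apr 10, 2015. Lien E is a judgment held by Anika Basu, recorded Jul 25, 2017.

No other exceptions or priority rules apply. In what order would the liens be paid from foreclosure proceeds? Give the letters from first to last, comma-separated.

C, D, B, A, E

Effective dates after the stated exceptions: A was recorded within the 20-day window, so its effective date is the deed date Feb 11, 2017; C's effective date is Feb 18, 2015, when work began.
By effective date: C (Feb 18, 2015), D (Apr 10, 2015), B (May 24, 2015), A (Feb 11, 2017), E (Jul 25, 2017).
E is already junior to A, so the subordination agreement changes nothing.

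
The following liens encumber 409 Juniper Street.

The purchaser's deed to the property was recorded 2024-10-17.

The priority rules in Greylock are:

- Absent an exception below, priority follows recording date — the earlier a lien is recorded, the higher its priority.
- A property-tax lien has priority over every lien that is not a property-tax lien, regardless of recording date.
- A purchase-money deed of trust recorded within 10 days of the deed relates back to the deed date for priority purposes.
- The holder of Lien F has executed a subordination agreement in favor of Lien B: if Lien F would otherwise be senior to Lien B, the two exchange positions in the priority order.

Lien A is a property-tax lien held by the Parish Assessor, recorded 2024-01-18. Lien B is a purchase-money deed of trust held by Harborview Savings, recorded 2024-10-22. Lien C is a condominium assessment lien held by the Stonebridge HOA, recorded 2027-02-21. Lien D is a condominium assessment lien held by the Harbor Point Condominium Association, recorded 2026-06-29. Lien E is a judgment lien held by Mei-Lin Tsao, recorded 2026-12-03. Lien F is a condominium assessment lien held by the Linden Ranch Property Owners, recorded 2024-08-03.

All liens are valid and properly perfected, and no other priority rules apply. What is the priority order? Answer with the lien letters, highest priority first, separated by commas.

A, B, F, D, E, C

First, effective dates: B relates back to the deed date 2024-10-17.
As a property-tax lien, A is senior to every other lien.
Remaining liens by effective date: F (2024-08-03), B (2024-10-17), D (2026-06-29), E (2026-12-03), C (2027-02-21).
The subordination applies — F was senior to B — so F and B swap.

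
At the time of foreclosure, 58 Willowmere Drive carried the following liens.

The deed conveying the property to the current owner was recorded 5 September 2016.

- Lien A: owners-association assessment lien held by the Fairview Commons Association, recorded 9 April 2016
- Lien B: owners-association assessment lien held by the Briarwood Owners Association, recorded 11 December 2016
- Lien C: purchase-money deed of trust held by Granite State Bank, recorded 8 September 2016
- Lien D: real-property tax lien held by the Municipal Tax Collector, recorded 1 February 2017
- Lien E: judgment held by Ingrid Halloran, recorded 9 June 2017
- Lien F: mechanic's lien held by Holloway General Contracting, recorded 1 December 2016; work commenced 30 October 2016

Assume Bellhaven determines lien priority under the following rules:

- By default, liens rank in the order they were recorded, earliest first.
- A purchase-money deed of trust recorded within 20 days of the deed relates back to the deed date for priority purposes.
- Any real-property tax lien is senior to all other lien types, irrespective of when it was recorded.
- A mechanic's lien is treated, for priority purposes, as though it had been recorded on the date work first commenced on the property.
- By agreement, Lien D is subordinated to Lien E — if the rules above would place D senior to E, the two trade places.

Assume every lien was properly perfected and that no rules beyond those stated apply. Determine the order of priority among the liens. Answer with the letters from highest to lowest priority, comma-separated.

E, A, C, F, B, D

Effective dates: C's effective date is the deed date, 5 September 2016; F relates back to 30 October 2016 (work commenced).
As a real-property tax lien, D is senior to every other lien.
Ordering the rest by effective date: A (9 April 2016), C (5 September 2016), F (30 October 2016), B (11 December 2016), E (9 June 2017).
The subordination applies — D was senior to E — so D and E swap.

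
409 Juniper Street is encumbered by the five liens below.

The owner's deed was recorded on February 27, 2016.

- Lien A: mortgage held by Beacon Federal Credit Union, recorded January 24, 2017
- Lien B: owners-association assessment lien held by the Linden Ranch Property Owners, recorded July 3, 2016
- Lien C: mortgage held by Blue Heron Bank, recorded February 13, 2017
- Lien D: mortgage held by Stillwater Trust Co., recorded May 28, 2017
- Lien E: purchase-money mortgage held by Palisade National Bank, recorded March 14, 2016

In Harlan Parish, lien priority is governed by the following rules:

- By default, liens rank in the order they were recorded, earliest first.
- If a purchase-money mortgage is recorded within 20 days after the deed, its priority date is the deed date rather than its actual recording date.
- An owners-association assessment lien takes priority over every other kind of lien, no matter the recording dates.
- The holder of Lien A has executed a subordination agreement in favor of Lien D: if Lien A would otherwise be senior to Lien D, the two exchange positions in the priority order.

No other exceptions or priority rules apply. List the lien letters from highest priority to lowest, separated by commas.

B, E, D, C, A

First, effective dates: E's effective date is the deed date, February 27, 2016.
B is an owners-association assessment lien and takes priority over every other lien.
The other liens, earliest effective date first: E (February 27, 2016), A (January 24, 2017), C (February 13, 2017), D (May 28, 2017).
Because A would otherwise rank above D, the subordination swaps them.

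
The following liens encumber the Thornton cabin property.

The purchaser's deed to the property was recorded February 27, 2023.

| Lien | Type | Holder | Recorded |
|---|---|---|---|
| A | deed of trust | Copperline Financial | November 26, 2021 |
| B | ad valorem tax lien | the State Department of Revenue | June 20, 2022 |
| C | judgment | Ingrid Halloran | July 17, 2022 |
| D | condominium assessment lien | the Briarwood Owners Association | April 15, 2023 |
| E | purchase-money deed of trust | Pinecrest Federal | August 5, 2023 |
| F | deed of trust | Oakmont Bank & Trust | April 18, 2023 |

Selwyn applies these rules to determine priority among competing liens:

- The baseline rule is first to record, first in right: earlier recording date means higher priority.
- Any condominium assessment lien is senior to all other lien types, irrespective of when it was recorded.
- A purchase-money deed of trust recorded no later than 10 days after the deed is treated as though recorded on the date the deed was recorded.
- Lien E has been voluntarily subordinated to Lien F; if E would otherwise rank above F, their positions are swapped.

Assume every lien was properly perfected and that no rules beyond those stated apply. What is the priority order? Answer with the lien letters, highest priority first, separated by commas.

Effective dates: E was recorded 159 days after the deed — beyond 10 days — so no relation-back applies.
D is a condominium assessment lien, so it outranks all other liens regardless of date.
Among the remaining liens, by effective date: A (November 26, 2021), B (June 20, 2022), C (July 17, 2022), F (April 18, 2023), E (August 5, 2023).
E is already junior to F, so the subordination agreement changes nothing.

D, A, B, C, F, E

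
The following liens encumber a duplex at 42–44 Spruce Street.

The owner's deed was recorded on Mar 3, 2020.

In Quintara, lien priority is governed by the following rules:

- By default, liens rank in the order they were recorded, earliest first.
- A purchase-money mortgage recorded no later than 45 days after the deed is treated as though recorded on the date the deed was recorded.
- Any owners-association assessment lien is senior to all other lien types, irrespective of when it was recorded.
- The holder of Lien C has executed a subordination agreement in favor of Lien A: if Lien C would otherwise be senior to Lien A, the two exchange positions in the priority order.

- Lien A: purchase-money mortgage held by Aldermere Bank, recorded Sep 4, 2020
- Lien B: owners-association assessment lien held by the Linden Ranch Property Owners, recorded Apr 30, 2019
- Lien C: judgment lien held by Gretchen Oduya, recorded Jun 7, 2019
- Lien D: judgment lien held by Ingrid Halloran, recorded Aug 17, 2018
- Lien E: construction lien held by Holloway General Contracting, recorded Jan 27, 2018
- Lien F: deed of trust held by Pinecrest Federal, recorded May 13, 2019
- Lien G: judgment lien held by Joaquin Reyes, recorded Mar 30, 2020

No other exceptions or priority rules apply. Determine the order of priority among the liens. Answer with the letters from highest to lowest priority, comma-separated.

Adjusting effective dates: A was recorded 185 days after the deed — beyond 45 days — so no relation-back applies.
B is an owners-association assessment lien, so it outranks all other liens regardless of date.
The other liens, earliest effective date first: E (Jan 27, 2018), D (Aug 17, 2018), F (May 13, 2019), C (Jun 7, 2019), G (Mar 30, 2020), A (Sep 4, 2020).
C would otherwise be senior to A, so under the subordination agreement C and A exchange positions.

B, E, D, F, A, G, C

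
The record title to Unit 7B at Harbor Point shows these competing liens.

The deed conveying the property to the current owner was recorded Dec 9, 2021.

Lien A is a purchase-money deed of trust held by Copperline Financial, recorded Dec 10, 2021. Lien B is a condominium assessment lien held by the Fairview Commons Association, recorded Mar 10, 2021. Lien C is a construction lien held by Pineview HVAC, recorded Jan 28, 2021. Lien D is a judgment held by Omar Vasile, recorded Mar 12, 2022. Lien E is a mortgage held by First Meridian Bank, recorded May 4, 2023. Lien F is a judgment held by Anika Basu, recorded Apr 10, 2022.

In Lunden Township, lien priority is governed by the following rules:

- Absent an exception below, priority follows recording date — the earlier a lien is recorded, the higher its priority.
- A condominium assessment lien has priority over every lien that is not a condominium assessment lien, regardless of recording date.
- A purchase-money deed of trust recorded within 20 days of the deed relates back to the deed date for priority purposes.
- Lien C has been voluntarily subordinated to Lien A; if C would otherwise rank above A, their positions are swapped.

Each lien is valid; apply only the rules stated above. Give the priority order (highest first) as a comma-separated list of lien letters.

Effective dates after the stated exceptions: A relates back to the deed date Dec 9, 2021.
B is a condominium assessment lien, so it outranks all other liens regardless of date.
Remaining liens by effective date: C (Jan 28, 2021), A (Dec 9, 2021), D (Mar 12, 2022), F (Apr 10, 2022), E (May 4, 2023).
C would otherwise be senior to A, so under the subordination agreement C and A exchange positions.

B, A, C, D, F, E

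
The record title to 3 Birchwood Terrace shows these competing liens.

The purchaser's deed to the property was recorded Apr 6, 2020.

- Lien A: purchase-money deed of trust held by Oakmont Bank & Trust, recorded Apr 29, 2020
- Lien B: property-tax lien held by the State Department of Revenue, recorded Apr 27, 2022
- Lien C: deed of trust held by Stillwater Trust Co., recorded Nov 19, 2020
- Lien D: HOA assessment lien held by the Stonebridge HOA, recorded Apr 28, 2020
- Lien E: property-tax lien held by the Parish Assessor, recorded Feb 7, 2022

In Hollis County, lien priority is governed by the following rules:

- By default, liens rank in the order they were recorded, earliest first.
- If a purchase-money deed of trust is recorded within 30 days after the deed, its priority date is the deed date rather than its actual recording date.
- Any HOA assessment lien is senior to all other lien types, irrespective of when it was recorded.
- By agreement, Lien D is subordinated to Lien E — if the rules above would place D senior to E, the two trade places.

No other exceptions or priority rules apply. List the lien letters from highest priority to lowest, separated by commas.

Effective dates after the stated exceptions: A relates back to the deed date Apr 6, 2020.
D, as an HOA assessment lien, has superpriority and ranks first.
Among the remaining liens, by effective date: A (Apr 6, 2020), C (Nov 19, 2020), E (Feb 7, 2022), B (Apr 27, 2022).
D would otherwise be senior to E, so under the subordination agreement D and E exchange positions.

E, A, C, D, B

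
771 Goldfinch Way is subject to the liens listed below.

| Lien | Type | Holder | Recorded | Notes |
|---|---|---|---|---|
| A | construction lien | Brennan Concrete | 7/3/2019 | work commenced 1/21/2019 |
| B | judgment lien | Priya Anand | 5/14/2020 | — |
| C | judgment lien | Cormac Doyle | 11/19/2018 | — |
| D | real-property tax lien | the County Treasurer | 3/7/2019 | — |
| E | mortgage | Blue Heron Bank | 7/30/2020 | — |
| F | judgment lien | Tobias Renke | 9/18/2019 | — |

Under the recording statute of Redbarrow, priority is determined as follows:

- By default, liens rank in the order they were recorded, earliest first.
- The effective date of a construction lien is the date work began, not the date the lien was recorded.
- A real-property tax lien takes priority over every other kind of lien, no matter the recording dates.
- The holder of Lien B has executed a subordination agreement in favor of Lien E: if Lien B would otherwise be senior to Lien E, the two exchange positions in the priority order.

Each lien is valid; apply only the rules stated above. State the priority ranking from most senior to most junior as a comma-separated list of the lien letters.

D, C, A, F, E, B

Effective dates: A is treated as recorded 1/21/2019, the work-commencement date.
As a real-property tax lien, D is senior to every other lien.
The other liens, earliest effective date first: C (11/19/2018), A (1/21/2019), F (9/18/2019), B (5/14/2020), E (7/30/2020).
B is senior to E before the subordination, so the two trade places.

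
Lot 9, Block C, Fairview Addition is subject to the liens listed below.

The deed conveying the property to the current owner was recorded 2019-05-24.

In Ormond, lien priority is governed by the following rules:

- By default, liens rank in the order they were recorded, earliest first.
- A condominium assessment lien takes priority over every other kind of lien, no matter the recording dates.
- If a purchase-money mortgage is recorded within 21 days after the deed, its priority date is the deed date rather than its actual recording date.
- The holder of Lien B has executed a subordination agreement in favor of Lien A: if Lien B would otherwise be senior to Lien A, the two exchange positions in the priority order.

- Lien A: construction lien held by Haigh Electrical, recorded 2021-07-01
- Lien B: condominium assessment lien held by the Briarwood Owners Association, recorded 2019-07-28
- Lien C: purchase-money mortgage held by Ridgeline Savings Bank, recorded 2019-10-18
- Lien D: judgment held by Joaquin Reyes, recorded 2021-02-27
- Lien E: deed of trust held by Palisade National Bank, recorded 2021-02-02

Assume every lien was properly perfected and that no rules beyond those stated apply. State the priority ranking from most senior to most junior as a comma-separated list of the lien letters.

Effective dates: C was recorded 147 days after the deed — beyond 21 days — so no relation-back applies.
B is a condominium assessment lien and takes priority over every other lien.
The other liens, earliest effective date first: C (2019-10-18), E (2021-02-02), D (2021-02-27), A (2021-07-01).
B is senior to A before the subordination, so the two trade places.

A, C, E, D, B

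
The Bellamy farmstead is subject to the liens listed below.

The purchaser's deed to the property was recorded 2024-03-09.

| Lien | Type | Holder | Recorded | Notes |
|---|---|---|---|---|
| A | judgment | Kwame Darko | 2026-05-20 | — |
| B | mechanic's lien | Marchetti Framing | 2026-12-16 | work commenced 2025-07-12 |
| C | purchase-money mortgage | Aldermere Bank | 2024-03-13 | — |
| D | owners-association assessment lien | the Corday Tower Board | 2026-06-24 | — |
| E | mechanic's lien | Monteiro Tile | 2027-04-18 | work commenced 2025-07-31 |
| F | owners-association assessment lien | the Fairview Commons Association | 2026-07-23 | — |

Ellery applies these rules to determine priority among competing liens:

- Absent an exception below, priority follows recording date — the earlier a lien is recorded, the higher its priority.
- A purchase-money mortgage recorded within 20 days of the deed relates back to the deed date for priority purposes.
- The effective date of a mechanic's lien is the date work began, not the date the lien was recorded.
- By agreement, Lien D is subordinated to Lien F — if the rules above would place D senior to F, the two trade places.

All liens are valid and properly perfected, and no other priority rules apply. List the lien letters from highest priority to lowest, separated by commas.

Effective dates: B relates back to 2025-07-12 (work commenced); C was recorded within the 20-day window, so its effective date is the deed date 2024-03-09; E relates back to 2025-07-31 (work commenced).
By effective date: C (2024-03-09), B (2025-07-12), E (2025-07-31), A (2026-05-20), D (2026-06-24), F (2026-07-23).
D is senior to F before the subordination, so the two trade places.

C, B, E, A, F, D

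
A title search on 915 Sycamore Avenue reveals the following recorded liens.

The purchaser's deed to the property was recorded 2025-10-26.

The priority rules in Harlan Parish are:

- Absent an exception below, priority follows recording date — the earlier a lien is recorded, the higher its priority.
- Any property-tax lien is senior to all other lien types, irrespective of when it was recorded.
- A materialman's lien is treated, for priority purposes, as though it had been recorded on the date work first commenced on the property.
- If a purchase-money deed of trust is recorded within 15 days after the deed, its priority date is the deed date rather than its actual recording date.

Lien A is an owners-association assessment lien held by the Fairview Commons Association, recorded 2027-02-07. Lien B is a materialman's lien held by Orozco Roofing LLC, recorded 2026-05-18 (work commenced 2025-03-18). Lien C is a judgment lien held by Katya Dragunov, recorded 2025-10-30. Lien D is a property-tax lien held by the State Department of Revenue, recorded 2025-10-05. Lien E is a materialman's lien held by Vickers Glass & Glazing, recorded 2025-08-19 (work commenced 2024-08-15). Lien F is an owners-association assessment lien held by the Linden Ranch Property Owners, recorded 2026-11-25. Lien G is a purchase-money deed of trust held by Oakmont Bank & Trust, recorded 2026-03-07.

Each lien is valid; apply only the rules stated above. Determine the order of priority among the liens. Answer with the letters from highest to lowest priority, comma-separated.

Effective dates after the stated exceptions: B relates back to 2025-03-18 (work commenced); E's effective date is 2024-08-15, when work began; G was recorded 132 days after the deed — beyond 15 days — so no relation-back applies.
D is a property-tax lien and takes priority over every other lien.
The other liens, earliest effective date first: E (2024-08-15), B (2025-03-18), C (2025-10-30), G (2026-03-07), F (2026-11-25), A (2027-02-07).

D, E, B, C, G, F, A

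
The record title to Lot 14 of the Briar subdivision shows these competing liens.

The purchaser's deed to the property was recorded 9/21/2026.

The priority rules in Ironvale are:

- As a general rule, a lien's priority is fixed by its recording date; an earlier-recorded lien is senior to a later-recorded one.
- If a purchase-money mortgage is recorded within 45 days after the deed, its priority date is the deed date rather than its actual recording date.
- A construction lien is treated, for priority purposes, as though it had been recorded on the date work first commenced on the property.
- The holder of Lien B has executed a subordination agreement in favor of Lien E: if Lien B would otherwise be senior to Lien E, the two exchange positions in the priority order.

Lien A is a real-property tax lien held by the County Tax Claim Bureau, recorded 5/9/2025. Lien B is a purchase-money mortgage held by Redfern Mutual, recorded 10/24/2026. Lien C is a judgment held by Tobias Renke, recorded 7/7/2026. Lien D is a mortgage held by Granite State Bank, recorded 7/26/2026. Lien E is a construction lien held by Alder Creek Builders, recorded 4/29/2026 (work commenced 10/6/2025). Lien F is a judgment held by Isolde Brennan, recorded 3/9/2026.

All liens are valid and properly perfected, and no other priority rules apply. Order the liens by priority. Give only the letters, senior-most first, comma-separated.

Effective dates: B was recorded within the 45-day window, so its effective date is the deed date 9/21/2026; E's effective date is 10/6/2025, when work began.
Ordering by effective date: A (5/9/2025), E (10/6/2025), F (3/9/2026), C (7/7/2026), D (7/26/2026), B (9/21/2026).
B is already junior to E, so the subordination agreement changes nothing.

A, E, F, C, D, B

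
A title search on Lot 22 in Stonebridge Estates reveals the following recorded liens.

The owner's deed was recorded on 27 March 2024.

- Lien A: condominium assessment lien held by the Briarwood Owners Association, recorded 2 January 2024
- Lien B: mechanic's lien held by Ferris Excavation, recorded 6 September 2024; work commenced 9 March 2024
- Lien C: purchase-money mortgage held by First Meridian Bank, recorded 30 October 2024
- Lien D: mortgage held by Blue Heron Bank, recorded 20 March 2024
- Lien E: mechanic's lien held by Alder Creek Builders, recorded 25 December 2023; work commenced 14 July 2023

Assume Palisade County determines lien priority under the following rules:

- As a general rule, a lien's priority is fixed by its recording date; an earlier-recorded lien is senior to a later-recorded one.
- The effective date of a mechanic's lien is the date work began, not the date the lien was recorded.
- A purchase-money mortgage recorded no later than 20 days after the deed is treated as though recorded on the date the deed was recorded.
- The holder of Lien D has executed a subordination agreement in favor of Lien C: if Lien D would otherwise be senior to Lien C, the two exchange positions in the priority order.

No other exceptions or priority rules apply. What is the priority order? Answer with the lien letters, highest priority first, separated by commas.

E, A, B, C, D

Effective dates after the stated exceptions: B is treated as recorded 9 March 2024, the work-commencement date; C was recorded 217 days after the deed, outside the 20-day window, so it keeps its recording date; E is treated as recorded 14 July 2023, the work-commencement date.
Sorted by effective date: E (14 July 2023), A (2 January 2024), B (9 March 2024), D (20 March 2024), C (30 October 2024).
D would otherwise be senior to C, so under the subordination agreement D and C exchange positions.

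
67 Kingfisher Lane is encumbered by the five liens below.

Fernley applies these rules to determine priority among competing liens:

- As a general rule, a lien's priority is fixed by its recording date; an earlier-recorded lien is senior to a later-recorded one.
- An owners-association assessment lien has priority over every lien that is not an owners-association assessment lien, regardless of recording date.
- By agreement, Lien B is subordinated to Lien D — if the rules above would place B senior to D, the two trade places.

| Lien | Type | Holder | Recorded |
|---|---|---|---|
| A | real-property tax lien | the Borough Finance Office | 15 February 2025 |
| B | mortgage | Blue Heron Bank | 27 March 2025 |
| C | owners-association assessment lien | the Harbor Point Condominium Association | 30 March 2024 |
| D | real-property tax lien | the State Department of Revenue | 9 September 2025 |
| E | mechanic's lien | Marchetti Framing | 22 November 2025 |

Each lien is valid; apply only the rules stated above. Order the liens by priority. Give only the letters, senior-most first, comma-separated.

C is an owners-association assessment lien, so it outranks all other liens regardless of date.
Remaining liens by effective date: A (15 February 2025), B (27 March 2025), D (9 September 2025), E (22 November 2025).
Because B would otherwise rank above D, the subordination swaps them.

C, A, D, B, E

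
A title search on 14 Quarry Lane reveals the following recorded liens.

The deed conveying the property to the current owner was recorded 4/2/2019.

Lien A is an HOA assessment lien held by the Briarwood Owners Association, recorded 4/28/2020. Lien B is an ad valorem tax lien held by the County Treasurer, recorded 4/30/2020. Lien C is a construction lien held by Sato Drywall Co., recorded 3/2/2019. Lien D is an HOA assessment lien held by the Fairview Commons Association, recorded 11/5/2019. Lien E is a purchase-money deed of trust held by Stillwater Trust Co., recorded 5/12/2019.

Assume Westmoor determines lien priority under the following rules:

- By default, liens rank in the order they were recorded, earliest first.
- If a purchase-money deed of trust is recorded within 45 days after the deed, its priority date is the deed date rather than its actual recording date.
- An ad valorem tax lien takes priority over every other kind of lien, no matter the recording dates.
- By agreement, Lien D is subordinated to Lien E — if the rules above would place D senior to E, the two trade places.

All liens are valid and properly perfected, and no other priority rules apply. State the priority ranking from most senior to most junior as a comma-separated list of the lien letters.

Adjusting effective dates: E was recorded within the 45-day window, so its effective date is the deed date 4/2/2019.
B is an ad valorem tax lien and takes priority over every other lien.
Remaining liens by effective date: C (3/2/2019), E (4/2/2019), D (11/5/2019), A (4/28/2020).
D already ranks below E; the subordination has no effect.

B, C, E, D, A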